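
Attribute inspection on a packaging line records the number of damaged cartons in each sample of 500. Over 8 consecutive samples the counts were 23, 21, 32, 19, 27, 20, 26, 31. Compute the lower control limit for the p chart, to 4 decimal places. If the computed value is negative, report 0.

p̄ = Σdᵢ / (k·n) = 199 / (8 × 500) = 0.04975
LCL = p̄ − 3·√(p̄(1−p̄)/n) = 0.04975 − 3 × 0.00972 = 0.02058

0.0206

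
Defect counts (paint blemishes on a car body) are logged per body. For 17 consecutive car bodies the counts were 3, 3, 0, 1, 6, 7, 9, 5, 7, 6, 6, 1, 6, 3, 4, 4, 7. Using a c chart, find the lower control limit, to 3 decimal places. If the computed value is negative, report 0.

c̄ = (3 + 3 + 0 + 1 + 6 + 7 + 9 + 5 + 7 + 6 + 6 + 1 + 6 + 3 + 4 + 4 + 7) / 17 = 78 / 17 = 4.5882
LCL = c̄ − 3√c̄ = 4.5882 − 3 × 2.1420 = -1.8378 → 0 (cannot be negative)

0.000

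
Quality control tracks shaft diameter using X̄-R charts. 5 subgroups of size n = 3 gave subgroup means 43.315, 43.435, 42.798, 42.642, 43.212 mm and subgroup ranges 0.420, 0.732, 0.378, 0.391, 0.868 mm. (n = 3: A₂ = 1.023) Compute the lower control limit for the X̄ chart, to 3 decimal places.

42.510

X̄̄ = (43.315 + 43.435 + 42.798 + 42.642 + 43.212) / 5 = 215.4020 / 5 = 43.0804
R̄ = (0.420 + 0.732 + 0.378 + 0.391 + 0.868) / 5 = 2.7890 / 5 = 0.5578
LCL = X̄̄ − A₂·R̄ = 43.0804 − 1.023 × 0.5578 = 42.5098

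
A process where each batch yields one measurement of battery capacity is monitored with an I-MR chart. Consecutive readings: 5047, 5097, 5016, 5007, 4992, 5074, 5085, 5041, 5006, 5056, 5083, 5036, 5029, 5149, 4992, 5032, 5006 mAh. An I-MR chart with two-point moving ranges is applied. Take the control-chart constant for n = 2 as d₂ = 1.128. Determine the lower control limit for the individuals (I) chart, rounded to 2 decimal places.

4910.86

X̄ = (5047 + 5097 + 5016 + 5007 + 4992 + 5074 + 5085 + 5041 + 5006 + 5056 + 5083 + 5036 + 5029 + 5149 + 4992 + 5032 + 5006) / 17 = 5044.0000
Moving ranges: 50, 81, 9, 15, 82, 11, 44, 35, 50, 27, 47, 7, 120, 157, 40, 26; M̄R̄ = 801.0000 / 16 = 50.0625
LCL = X̄ − 3·M̄R̄/d₂ = 5044.0000 − 3 × 50.0625 / 1.128 = 4910.8551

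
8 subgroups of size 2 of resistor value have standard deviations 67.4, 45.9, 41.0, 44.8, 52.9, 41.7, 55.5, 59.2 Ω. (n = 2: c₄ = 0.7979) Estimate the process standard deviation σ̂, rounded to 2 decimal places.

63.98

s̄ = (67.4 + 45.9 + 41.0 + 44.8 + 52.9 + 41.7 + 55.5 + 59.2) / 8 = 51.0500
σ̂ = s̄ / c₄ = 51.0500 / 0.7979 = 63.9804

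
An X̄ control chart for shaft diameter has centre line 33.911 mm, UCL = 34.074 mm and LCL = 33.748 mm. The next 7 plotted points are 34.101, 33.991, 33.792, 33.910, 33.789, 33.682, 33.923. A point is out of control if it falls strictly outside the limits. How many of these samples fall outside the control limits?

Compare each point to [33.748, 34.074]: sample 1 = 34.101 > UCL; sample 6 = 33.682 < LCL.

2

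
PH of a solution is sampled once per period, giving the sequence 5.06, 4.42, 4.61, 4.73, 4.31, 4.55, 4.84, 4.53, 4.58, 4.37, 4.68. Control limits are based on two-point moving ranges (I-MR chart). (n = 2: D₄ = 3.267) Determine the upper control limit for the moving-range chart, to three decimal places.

Moving ranges: 0.64, 0.19, 0.12, 0.42, 0.24, 0.29, 0.31, 0.05, 0.21, 0.31; M̄R̄ = 2.7800 / 10 = 0.2780
UCL_MR = D₄·M̄R̄ = 3.267 × 0.2780 = 0.9082

0.908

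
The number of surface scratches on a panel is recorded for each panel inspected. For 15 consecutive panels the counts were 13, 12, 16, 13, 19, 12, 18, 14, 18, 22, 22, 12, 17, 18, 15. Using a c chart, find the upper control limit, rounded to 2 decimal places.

c̄ = (13 + 12 + 16 + 13 + 19 + 12 + 18 + 14 + 18 + 22 + 22 + 12 + 17 + 18 + 15) / 15 = 241 / 15 = 16.0667
UCL = c̄ + 3√c̄ = 16.0667 + 3 × √16.0667 = 16.0667 + 3 × 4.0083 = 28.0916

28.09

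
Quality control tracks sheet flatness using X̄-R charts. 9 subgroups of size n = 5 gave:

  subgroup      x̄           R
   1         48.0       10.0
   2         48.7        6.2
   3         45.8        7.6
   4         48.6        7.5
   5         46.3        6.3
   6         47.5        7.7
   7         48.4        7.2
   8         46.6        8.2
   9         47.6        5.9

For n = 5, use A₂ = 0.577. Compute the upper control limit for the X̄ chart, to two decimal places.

X̄̄ = (48.0 + 48.7 + 45.8 + 48.6 + 46.3 + 47.5 + 48.4 + 46.6 + 47.6) / 9 = 427.5000 / 9 = 47.5000
R̄ = (10.0 + 6.2 + 7.6 + 7.5 + 6.3 + 7.7 + 7.2 + 8.2 + 5.9) / 9 = 66.6000 / 9 = 7.4000
UCL = X̄̄ + A₂·R̄ = 47.5000 + 0.577 × 7.4000 = 51.7698

51.77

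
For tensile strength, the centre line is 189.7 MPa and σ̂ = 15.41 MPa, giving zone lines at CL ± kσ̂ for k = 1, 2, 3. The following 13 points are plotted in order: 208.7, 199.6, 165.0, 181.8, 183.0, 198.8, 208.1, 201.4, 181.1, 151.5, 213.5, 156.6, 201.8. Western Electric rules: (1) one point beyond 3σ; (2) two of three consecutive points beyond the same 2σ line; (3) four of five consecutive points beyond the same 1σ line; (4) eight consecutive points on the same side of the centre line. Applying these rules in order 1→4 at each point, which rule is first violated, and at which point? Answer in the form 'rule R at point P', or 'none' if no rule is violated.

rule 2 at point 12

Zone of each point (C = within 1σ̂, B = 1σ̂–2σ̂, A = 2σ̂–3σ̂, * = beyond 3σ̂; sign = side of CL): 1:+B, 2:+C, 3:-B, 4:-C, 5:-C, 6:+C, 7:+B, 8:+C, 9:-C, 10:-A, 11:+B, 12:-A, 13:+C
Rule 2 (two of three consecutive points beyond the same 2σ limit) is satisfied at point 12.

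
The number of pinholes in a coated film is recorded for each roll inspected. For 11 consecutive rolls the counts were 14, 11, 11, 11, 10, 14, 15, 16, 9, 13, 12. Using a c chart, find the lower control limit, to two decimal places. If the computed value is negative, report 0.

c̄ = (14 + 11 + 11 + 11 + 10 + 14 + 15 + 16 + 9 + 13 + 12) / 11 = 136 / 11 = 12.3636
LCL = c̄ − 3√c̄ = 12.3636 − 3 × 3.5162 = 1.8150

1.82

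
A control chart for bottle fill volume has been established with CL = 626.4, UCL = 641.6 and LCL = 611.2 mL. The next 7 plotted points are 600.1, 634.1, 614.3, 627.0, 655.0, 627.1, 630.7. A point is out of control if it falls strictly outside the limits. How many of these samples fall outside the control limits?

2

Compare each point to [611.2, 641.6]: sample 1 = 600.1 < LCL; sample 5 = 655.0 > UCL.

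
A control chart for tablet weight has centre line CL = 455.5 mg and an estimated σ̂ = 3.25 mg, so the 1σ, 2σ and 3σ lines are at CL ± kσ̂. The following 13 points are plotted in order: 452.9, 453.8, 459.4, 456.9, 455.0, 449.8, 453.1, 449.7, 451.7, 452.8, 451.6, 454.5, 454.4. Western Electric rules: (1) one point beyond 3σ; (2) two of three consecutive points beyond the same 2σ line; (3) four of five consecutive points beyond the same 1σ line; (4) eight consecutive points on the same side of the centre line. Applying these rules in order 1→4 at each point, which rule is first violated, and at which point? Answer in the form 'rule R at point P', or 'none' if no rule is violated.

rule 4 at point 12

Zone of each point (C = within 1σ̂, B = 1σ̂–2σ̂, A = 2σ̂–3σ̂, * = beyond 3σ̂; sign = side of CL): 1:-C, 2:-C, 3:+B, 4:+C, 5:-C, 6:-B, 7:-C, 8:-B, 9:-B, 10:-C, 11:-B, 12:-C, 13:-C
Rule 4 (eight consecutive points on the same side of the centre line) is satisfied at point 12.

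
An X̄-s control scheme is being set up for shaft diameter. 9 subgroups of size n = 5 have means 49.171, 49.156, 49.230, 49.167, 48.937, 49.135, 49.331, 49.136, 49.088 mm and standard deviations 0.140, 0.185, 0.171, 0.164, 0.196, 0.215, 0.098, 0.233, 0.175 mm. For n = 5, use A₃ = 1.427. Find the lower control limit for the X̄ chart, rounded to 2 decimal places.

48.90

X̄̄ = (49.171 + 49.156 + 49.230 + 49.167 + 48.937 + 49.135 + 49.331 + 49.136 + 49.088) / 9 = 49.1501
s̄ = (0.140 + 0.185 + 0.171 + 0.164 + 0.196 + 0.215 + 0.098 + 0.233 + 0.175) / 9 = 0.1752
LCL = X̄̄ − A₃·s̄ = 49.1501 − 1.427 × 0.1752 = 48.9001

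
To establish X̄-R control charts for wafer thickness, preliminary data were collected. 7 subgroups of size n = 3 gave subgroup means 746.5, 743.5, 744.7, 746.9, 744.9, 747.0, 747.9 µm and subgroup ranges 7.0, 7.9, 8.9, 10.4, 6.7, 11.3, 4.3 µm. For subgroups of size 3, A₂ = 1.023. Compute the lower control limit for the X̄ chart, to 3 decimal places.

X̄̄ = (746.5 + 743.5 + 744.7 + 746.9 + 744.9 + 747.0 + 747.9) / 7 = 5221.4000 / 7 = 745.9143
R̄ = (7.0 + 7.9 + 8.9 + 10.4 + 6.7 + 11.3 + 4.3) / 7 = 56.5000 / 7 = 8.0714
LCL = X̄̄ − A₂·R̄ = 745.9143 − 1.023 × 8.0714 = 737.6572

737.657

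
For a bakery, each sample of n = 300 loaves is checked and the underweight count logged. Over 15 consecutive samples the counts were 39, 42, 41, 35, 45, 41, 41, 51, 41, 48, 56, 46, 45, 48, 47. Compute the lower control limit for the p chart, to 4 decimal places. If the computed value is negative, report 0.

p̄ = Σdᵢ / (k·n) = 666 / (15 × 300) = 0.14800
LCL = p̄ − 3·√(p̄(1−p̄)/n) = 0.14800 − 3 × 0.02050 = 0.08649

0.0865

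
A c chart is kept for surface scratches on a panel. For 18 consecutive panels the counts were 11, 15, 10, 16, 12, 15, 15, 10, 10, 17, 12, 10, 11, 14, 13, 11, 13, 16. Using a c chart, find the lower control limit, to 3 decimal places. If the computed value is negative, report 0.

2.086

c̄ = (11 + 15 + 10 + 16 + 12 + 15 + 15 + 10 + 10 + 17 + 12 + 10 + 11 + 14 + 13 + 11 + 13 + 16) / 18 = 231 / 18 = 12.8333
LCL = c̄ − 3√c̄ = 12.8333 − 3 × 3.5824 = 2.0862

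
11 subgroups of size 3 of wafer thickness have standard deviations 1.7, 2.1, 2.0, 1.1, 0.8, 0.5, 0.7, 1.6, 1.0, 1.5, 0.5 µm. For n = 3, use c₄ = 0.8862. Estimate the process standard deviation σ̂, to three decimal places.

1.385

s̄ = (1.7 + 2.1 + 2.0 + 1.1 + 0.8 + 0.5 + 0.7 + 1.6 + 1.0 + 1.5 + 0.5) / 11 = 1.2273
σ̂ = s̄ / c₄ = 1.2273 / 0.8862 = 1.3849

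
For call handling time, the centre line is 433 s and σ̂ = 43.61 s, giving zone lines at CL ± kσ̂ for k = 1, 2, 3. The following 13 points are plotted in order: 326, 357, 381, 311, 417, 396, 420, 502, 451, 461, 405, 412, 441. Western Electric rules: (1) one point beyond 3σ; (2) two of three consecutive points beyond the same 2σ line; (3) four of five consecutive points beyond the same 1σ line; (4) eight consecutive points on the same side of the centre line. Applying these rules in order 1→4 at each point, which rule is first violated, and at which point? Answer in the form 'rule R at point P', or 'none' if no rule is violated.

Zone of each point (C = within 1σ̂, B = 1σ̂–2σ̂, A = 2σ̂–3σ̂, * = beyond 3σ̂; sign = side of CL): 1:-A, 2:-B, 3:-B, 4:-A, 5:-C, 6:-C, 7:-C, 8:+B, 9:+C, 10:+C, 11:-C, 12:-C, 13:+C
Rule 3 (four of five consecutive points beyond the same 1σ limit) is satisfied at point 4.

rule 3 at point 4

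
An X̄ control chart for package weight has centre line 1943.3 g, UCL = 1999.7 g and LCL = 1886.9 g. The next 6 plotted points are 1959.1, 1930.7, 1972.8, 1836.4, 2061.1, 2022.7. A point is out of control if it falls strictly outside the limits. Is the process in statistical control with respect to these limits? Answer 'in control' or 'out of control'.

out of control

Compare each point to [1886.9, 1999.7]: sample 4 = 1836.4 < LCL; sample 5 = 2061.1 > UCL; sample 6 = 2022.7 > UCL.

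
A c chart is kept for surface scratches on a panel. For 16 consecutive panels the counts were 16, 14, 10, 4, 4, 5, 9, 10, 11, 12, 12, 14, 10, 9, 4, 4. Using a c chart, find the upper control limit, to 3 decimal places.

18.374

c̄ = (16 + 14 + 10 + 4 + 4 + 5 + 9 + 10 + 11 + 12 + 12 + 14 + 10 + 9 + 4 + 4) / 16 = 148 / 16 = 9.2500
UCL = c̄ + 3√c̄ = 9.2500 + 3 × √9.2500 = 9.2500 + 3 × 3.0414 = 18.3741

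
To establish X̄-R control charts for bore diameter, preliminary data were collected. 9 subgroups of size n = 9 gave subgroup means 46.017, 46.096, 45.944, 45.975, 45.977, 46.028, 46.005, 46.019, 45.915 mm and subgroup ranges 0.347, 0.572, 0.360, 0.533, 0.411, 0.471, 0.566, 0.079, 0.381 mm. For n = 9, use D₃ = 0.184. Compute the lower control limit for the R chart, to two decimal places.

R̄ = (0.347 + 0.572 + 0.360 + 0.533 + 0.411 + 0.471 + 0.566 + 0.079 + 0.381) / 9 = 3.7200 / 9 = 0.4133
LCL_R = D₃·R̄ = 0.184 × 0.4133 = 0.0761

0.08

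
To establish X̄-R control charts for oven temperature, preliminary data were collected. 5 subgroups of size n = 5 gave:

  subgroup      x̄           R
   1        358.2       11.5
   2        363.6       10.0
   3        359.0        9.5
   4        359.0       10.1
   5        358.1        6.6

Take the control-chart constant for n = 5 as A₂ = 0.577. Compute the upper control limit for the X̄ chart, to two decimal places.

365.08

X̄̄ = (358.2 + 363.6 + 359.0 + 359.0 + 358.1) / 5 = 1797.9000 / 5 = 359.5800
R̄ = (11.5 + 10.0 + 9.5 + 10.1 + 6.6) / 5 = 47.7000 / 5 = 9.5400
UCL = X̄̄ + A₂·R̄ = 359.5800 + 0.577 × 9.5400 = 365.0846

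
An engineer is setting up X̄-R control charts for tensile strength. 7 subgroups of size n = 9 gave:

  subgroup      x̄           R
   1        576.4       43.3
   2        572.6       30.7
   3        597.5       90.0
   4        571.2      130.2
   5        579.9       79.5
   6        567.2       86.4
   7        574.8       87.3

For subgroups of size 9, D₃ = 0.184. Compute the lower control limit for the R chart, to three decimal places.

14.389

R̄ = (43.3 + 30.7 + 90.0 + 130.2 + 79.5 + 86.4 + 87.3) / 7 = 547.4000 / 7 = 78.2000
LCL_R = D₃·R̄ = 0.184 × 78.2000 = 14.3888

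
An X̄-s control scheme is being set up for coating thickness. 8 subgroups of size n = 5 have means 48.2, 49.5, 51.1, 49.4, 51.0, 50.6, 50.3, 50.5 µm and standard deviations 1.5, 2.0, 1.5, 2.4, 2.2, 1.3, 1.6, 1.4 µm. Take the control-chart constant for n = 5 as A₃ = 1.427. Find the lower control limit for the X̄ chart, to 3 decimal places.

47.596

X̄̄ = (48.2 + 49.5 + 51.1 + 49.4 + 51.0 + 50.6 + 50.3 + 50.5) / 8 = 50.0750
s̄ = (1.5 + 2.0 + 1.5 + 2.4 + 2.2 + 1.3 + 1.6 + 1.4) / 8 = 1.7375
LCL = X̄̄ − A₃·s̄ = 50.0750 − 1.427 × 1.7375 = 47.5956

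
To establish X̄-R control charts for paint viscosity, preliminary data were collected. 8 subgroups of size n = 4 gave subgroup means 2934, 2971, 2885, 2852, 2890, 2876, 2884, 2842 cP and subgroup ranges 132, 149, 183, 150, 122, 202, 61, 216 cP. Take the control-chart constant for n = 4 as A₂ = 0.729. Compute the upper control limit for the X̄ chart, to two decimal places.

3002.47

X̄̄ = (2934 + 2971 + 2885 + 2852 + 2890 + 2876 + 2884 + 2842) / 8 = 23134.0000 / 8 = 2891.7500
R̄ = (132 + 149 + 183 + 150 + 122 + 202 + 61 + 216) / 8 = 1215.0000 / 8 = 151.8750
UCL = X̄̄ + A₂·R̄ = 2891.7500 + 0.729 × 151.8750 = 3002.4669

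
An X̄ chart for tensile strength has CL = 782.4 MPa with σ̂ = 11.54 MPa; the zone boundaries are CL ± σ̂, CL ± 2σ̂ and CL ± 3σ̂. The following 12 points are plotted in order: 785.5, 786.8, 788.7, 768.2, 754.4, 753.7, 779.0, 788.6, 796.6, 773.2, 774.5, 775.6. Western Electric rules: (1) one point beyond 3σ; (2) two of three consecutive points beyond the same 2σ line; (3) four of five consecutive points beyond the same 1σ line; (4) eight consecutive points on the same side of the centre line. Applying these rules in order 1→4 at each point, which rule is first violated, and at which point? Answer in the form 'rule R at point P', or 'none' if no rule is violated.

Zone of each point (C = within 1σ̂, B = 1σ̂–2σ̂, A = 2σ̂–3σ̂, * = beyond 3σ̂; sign = side of CL): 1:+C, 2:+C, 3:+C, 4:-B, 5:-A, 6:-A, 7:-C, 8:+C, 9:+B, 10:-C, 11:-C, 12:-C
Rule 2 (two of three consecutive points beyond the same 2σ limit) is satisfied at point 6.

rule 2 at point 6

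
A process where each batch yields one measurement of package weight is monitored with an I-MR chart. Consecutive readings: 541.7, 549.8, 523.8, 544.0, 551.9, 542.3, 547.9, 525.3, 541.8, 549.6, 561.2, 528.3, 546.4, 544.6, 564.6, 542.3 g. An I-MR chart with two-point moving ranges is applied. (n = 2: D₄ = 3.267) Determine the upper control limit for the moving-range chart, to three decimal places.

Moving ranges: 8.1, 26.0, 20.2, 7.9, 9.6, 5.6, 22.6, 16.5, 7.8, 11.6, 32.9, 18.1, 1.8, 20.0, 22.3; M̄R̄ = 231.0000 / 15 = 15.4000
UCL_MR = D₄·M̄R̄ = 3.267 × 15.4000 = 50.3118

50.312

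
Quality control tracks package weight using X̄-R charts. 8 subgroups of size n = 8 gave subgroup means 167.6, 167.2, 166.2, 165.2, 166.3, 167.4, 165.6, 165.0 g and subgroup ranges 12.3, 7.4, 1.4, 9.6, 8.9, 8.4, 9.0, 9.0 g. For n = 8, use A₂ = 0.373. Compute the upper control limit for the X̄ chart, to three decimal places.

169.390

X̄̄ = (167.6 + 167.2 + 166.2 + 165.2 + 166.3 + 167.4 + 165.6 + 165.0) / 8 = 1330.5000 / 8 = 166.3125
R̄ = (12.3 + 7.4 + 1.4 + 9.6 + 8.9 + 8.4 + 9.0 + 9.0) / 8 = 66.0000 / 8 = 8.2500
UCL = X̄̄ + A₂·R̄ = 166.3125 + 0.373 × 8.2500 = 169.3897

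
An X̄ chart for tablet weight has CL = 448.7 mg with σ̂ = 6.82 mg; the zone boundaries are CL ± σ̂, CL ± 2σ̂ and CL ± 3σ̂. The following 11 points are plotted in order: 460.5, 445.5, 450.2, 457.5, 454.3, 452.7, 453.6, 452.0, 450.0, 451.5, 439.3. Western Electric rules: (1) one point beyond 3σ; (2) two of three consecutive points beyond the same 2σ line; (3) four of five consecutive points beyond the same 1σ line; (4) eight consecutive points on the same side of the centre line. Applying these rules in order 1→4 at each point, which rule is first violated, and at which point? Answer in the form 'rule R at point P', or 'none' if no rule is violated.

rule 4 at point 10

Zone of each point (C = within 1σ̂, B = 1σ̂–2σ̂, A = 2σ̂–3σ̂, * = beyond 3σ̂; sign = side of CL): 1:+B, 2:-C, 3:+C, 4:+B, 5:+C, 6:+C, 7:+C, 8:+C, 9:+C, 10:+C, 11:-B
Rule 4 (eight consecutive points on the same side of the centre line) is satisfied at point 10.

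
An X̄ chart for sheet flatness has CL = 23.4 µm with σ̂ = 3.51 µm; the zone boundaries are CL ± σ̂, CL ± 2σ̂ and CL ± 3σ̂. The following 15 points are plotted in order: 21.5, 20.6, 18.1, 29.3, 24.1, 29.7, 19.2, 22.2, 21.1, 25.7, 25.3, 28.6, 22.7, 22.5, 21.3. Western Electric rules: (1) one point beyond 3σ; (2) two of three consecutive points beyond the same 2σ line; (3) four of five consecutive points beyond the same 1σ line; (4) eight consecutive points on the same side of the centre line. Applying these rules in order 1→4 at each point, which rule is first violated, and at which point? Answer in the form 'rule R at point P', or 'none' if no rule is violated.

none

Zone of each point (C = within 1σ̂, B = 1σ̂–2σ̂, A = 2σ̂–3σ̂, * = beyond 3σ̂; sign = side of CL): 1:-C, 2:-C, 3:-B, 4:+B, 5:+C, 6:+B, 7:-B, 8:-C, 9:-C, 10:+C, 11:+C, 12:+B, 13:-C, 14:-C, 15:-C
No rule fires across all 15 points.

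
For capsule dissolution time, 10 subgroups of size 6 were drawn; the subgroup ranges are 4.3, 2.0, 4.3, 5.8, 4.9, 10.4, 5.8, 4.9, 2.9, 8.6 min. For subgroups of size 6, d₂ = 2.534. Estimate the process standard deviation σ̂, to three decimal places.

R̄ = (4.3 + 2.0 + 4.3 + 5.8 + 4.9 + 10.4 + 5.8 + 4.9 + 2.9 + 8.6) / 10 = 5.3900
σ̂ = R̄ / d₂ = 5.3900 / 2.534 = 2.1271

2.127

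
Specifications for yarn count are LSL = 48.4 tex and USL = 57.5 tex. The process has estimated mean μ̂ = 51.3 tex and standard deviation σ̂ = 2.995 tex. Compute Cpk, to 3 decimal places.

Cpu = (USL − μ̂) / (3σ̂) = (57.5 − 51.3) / (3 × 2.995) = 0.6900; Cpl = (μ̂ − LSL) / (3σ̂) = (51.3 − 48.4) / (3 × 2.995) = 0.3228; Cpk = min(Cpu, Cpl) = 0.3228

0.323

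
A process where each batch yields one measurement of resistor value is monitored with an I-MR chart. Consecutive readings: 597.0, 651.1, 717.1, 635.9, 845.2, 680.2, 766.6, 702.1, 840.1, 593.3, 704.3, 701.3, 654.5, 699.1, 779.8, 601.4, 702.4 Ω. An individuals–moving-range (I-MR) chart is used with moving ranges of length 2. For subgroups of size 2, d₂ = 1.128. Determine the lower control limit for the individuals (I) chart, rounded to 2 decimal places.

419.59

X̄ = (597.0 + 651.1 + 717.1 + 635.9 + 845.2 + 680.2 + 766.6 + 702.1 + 840.1 + 593.3 + 704.3 + 701.3 + 654.5 + 699.1 + 779.8 + 601.4 + 702.4) / 17 = 698.3176
Moving ranges: 54.1, 66.0, 81.2, 209.3, 165.0, 86.4, 64.5, 138.0, 246.8, 111.0, 3.0, 46.8, 44.6, 80.7, 178.4, 101.0; M̄R̄ = 1676.8000 / 16 = 104.8000
LCL = X̄ − 3·M̄R̄/d₂ = 698.3176 − 3 × 104.8000 / 1.128 = 419.5942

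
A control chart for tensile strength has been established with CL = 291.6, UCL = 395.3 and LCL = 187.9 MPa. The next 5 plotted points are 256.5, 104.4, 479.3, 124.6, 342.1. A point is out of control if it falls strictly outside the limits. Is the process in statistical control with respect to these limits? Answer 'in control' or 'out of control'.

out of control

Compare each point to [187.9, 395.3]: sample 2 = 104.4 < LCL; sample 3 = 479.3 > UCL; sample 4 = 124.6 < LCL.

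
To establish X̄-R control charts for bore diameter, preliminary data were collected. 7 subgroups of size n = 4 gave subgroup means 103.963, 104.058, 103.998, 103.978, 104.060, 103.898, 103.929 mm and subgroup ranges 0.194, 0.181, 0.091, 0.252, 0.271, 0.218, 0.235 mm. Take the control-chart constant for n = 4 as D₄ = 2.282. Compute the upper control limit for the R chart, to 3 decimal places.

R̄ = (0.194 + 0.181 + 0.091 + 0.252 + 0.271 + 0.218 + 0.235) / 7 = 1.4420 / 7 = 0.2060
UCL_R = D₄·R̄ = 2.282 × 0.2060 = 0.4701

0.470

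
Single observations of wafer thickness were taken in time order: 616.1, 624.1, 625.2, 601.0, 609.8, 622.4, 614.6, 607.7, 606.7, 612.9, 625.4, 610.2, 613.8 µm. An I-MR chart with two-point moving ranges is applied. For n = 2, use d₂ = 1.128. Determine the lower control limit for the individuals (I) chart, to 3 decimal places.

X̄ = (616.1 + 624.1 + 625.2 + 601.0 + 609.8 + 622.4 + 614.6 + 607.7 + 606.7 + 612.9 + 625.4 + 610.2 + 613.8) / 13 = 614.6077
Moving ranges: 8.0, 1.1, 24.2, 8.8, 12.6, 7.8, 6.9, 1.0, 6.2, 12.5, 15.2, 3.6; M̄R̄ = 107.9000 / 12 = 8.9917
LCL = X̄ − 3·M̄R̄/d₂ = 614.6077 − 3 × 8.9917 / 1.128 = 590.6937

590.694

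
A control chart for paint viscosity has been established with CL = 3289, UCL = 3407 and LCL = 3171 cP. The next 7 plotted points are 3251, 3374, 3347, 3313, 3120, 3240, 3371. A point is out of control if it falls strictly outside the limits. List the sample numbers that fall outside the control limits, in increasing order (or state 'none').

5

Compare each point to [3171, 3407]: sample 5 = 3120 < LCL.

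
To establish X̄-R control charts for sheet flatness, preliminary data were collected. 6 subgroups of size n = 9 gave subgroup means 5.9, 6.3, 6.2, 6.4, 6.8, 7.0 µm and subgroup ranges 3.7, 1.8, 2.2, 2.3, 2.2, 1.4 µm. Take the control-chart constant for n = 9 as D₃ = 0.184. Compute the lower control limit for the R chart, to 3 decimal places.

R̄ = (3.7 + 1.8 + 2.2 + 2.3 + 2.2 + 1.4) / 6 = 13.6000 / 6 = 2.2667
LCL_R = D₃·R̄ = 0.184 × 2.2667 = 0.4171

0.417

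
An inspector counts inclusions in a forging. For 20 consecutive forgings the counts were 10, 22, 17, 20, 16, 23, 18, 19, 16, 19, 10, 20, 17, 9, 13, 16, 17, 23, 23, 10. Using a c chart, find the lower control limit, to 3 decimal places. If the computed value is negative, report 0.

4.567

c̄ = (10 + 22 + 17 + 20 + 16 + 23 + 18 + 19 + 16 + 19 + 10 + 20 + 17 + 9 + 13 + 16 + 17 + 23 + 23 + 10) / 20 = 338 / 20 = 16.9000
LCL = c̄ − 3√c̄ = 16.9000 − 3 × 4.1110 = 4.5671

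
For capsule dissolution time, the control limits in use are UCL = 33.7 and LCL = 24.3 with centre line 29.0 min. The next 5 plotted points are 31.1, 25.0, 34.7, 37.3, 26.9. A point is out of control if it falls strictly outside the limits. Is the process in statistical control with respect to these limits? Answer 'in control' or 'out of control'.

out of control

Compare each point to [24.3, 33.7]: sample 3 = 34.7 > UCL; sample 4 = 37.3 > UCL.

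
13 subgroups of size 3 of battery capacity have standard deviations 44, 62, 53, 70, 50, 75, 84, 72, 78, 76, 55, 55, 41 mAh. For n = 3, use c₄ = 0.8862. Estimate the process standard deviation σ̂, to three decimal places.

s̄ = (44 + 62 + 53 + 70 + 50 + 75 + 84 + 72 + 78 + 76 + 55 + 55 + 41) / 13 = 62.6923
σ̂ = s̄ / c₄ = 62.6923 / 0.8862 = 70.7428

70.743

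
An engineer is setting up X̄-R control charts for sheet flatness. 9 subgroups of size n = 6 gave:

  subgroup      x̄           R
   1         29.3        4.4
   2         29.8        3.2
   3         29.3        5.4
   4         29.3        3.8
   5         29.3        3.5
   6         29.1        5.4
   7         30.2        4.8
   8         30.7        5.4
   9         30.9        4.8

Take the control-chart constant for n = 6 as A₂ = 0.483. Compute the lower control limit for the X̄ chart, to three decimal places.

27.582

X̄̄ = (29.3 + 29.8 + 29.3 + 29.3 + 29.3 + 29.1 + 30.2 + 30.7 + 30.9) / 9 = 267.9000 / 9 = 29.7667
R̄ = (4.4 + 3.2 + 5.4 + 3.8 + 3.5 + 5.4 + 4.8 + 5.4 + 4.8) / 9 = 40.7000 / 9 = 4.5222
LCL = X̄̄ − A₂·R̄ = 29.7667 − 0.483 × 4.5222 = 27.5824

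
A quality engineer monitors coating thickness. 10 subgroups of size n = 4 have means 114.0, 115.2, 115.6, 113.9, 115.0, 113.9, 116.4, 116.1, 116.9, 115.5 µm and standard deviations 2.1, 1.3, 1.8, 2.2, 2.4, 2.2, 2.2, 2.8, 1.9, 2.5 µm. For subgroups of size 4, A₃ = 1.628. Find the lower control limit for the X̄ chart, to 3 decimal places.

X̄̄ = (114.0 + 115.2 + 115.6 + 113.9 + 115.0 + 113.9 + 116.4 + 116.1 + 116.9 + 115.5) / 10 = 115.2500
s̄ = (2.1 + 1.3 + 1.8 + 2.2 + 2.4 + 2.2 + 2.2 + 2.8 + 1.9 + 2.5) / 10 = 2.1400
LCL = X̄̄ − A₃·s̄ = 115.2500 − 1.628 × 2.1400 = 111.7661

111.766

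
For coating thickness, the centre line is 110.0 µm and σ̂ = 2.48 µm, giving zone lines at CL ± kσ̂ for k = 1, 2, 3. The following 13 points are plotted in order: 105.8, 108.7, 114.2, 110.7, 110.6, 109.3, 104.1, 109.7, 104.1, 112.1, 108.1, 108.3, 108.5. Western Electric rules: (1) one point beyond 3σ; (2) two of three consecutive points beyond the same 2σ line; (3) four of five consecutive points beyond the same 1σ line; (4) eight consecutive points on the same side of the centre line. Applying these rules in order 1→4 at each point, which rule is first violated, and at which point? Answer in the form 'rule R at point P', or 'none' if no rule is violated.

Zone of each point (C = within 1σ̂, B = 1σ̂–2σ̂, A = 2σ̂–3σ̂, * = beyond 3σ̂; sign = side of CL): 1:-B, 2:-C, 3:+B, 4:+C, 5:+C, 6:-C, 7:-A, 8:-C, 9:-A, 10:+C, 11:-C, 12:-C, 13:-C
Rule 2 (two of three consecutive points beyond the same 2σ limit) is satisfied at point 9.

rule 2 at point 9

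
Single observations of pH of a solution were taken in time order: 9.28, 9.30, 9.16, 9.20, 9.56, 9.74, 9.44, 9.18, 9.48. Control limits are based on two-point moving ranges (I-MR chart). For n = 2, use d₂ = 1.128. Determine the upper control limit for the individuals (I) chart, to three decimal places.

X̄ = (9.28 + 9.30 + 9.16 + 9.20 + 9.56 + 9.74 + 9.44 + 9.18 + 9.48) / 9 = 9.3711
Moving ranges: 0.02, 0.14, 0.04, 0.36, 0.18, 0.30, 0.26, 0.30; M̄R̄ = 1.6000 / 8 = 0.2000
UCL = X̄ + 3·M̄R̄/d₂ = 9.3711 + 3 × 0.2000 / 1.128 = 9.9030

9.903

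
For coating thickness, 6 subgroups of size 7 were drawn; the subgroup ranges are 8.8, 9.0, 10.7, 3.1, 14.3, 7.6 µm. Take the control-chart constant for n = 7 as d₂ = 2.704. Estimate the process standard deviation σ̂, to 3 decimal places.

3.298

R̄ = (8.8 + 9.0 + 10.7 + 3.1 + 14.3 + 7.6) / 6 = 8.9167
σ̂ = R̄ / d₂ = 8.9167 / 2.704 = 3.2976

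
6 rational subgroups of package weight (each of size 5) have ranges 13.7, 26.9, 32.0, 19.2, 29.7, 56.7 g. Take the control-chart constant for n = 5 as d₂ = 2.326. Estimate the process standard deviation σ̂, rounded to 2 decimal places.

12.77

R̄ = (13.7 + 26.9 + 32.0 + 19.2 + 29.7 + 56.7) / 6 = 29.7000
σ̂ = R̄ / d₂ = 29.7000 / 2.326 = 12.7687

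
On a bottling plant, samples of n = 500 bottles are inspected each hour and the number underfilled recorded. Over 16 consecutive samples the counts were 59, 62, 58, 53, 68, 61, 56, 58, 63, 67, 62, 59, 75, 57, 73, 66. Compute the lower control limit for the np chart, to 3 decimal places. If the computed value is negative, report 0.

40.156

p̄ = Σdᵢ / (k·n) = 997 / (16 × 500) = 0.12462
LCL = np̄ − 3·√(np̄(1−p̄)) = 62.3125 − 3 × 7.3856 = 40.1558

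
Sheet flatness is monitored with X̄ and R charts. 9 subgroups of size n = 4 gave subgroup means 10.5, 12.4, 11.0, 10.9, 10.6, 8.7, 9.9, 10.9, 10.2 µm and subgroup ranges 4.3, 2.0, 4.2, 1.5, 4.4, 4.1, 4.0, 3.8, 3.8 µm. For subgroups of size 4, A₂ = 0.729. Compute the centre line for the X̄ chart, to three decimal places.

X̄̄ = (10.5 + 12.4 + 11.0 + 10.9 + 10.6 + 8.7 + 9.9 + 10.9 + 10.2) / 9 = 95.1000 / 9 = 10.5667
CL = X̄̄ = 10.5667

10.567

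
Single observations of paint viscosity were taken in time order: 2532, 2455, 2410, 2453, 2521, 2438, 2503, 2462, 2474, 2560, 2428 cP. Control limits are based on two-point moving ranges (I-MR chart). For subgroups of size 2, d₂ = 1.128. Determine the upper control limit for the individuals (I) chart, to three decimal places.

2649.404

X̄ = (2532 + 2455 + 2410 + 2453 + 2521 + 2438 + 2503 + 2462 + 2474 + 2560 + 2428) / 11 = 2476.0000
Moving ranges: 77, 45, 43, 68, 83, 65, 41, 12, 86, 132; M̄R̄ = 652.0000 / 10 = 65.2000
UCL = X̄ + 3·M̄R̄/d₂ = 2476.0000 + 3 × 65.2000 / 1.128 = 2649.4043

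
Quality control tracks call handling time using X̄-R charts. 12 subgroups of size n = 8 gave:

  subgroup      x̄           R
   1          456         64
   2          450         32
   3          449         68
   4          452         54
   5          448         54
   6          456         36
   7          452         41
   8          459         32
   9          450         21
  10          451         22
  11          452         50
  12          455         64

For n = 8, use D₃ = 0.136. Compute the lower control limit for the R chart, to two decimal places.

6.10

R̄ = (64 + 32 + 68 + 54 + 54 + 36 + 41 + 32 + 21 + 22 + 50 + 64) / 12 = 538.0000 / 12 = 44.8333
LCL_R = D₃·R̄ = 0.136 × 44.8333 = 6.0973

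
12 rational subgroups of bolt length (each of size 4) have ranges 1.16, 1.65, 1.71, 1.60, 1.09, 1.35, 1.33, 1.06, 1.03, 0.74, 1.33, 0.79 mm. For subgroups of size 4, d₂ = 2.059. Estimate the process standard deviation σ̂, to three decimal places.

0.601

R̄ = (1.16 + 1.65 + 1.71 + 1.60 + 1.09 + 1.35 + 1.33 + 1.06 + 1.03 + 0.74 + 1.33 + 0.79) / 12 = 1.2367
σ̂ = R̄ / d₂ = 1.2367 / 2.059 = 0.6006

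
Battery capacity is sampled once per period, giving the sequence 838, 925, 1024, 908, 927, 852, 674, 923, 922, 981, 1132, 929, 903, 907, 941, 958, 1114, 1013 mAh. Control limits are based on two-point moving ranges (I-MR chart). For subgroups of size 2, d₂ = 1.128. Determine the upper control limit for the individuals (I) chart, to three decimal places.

X̄ = (838 + 925 + 1024 + 908 + 927 + 852 + 674 + 923 + 922 + 981 + 1132 + 929 + 903 + 907 + 941 + 958 + 1114 + 1013) / 18 = 937.2778
Moving ranges: 87, 99, 116, 19, 75, 178, 249, 1, 59, 151, 203, 26, 4, 34, 17, 156, 101; M̄R̄ = 1575.0000 / 17 = 92.6471
UCL = X̄ + 3·M̄R̄/d₂ = 937.2778 + 3 × 92.6471 / 1.128 = 1183.6795

1183.680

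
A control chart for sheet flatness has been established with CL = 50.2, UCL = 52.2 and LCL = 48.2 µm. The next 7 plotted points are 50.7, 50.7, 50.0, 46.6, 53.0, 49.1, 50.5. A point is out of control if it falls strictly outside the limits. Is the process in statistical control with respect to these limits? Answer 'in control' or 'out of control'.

out of control

Compare each point to [48.2, 52.2]: sample 4 = 46.6 < LCL; sample 5 = 53.0 > UCL.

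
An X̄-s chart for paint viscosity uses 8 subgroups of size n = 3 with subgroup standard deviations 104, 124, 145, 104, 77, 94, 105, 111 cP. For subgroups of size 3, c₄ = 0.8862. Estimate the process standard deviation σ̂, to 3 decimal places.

121.869

s̄ = (104 + 124 + 145 + 104 + 77 + 94 + 105 + 111) / 8 = 108.0000
σ̂ = s̄ / c₄ = 108.0000 / 0.8862 = 121.8687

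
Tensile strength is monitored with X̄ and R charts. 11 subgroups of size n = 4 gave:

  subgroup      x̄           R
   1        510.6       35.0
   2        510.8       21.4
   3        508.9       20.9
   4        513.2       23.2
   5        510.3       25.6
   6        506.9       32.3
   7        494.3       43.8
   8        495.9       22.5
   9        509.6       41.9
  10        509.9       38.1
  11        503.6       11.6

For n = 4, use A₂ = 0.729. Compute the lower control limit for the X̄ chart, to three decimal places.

X̄̄ = (510.6 + 510.8 + 508.9 + 513.2 + 510.3 + 506.9 + 494.3 + 495.9 + 509.6 + 509.9 + 503.6) / 11 = 5574.0000 / 11 = 506.7273
R̄ = (35.0 + 21.4 + 20.9 + 23.2 + 25.6 + 32.3 + 43.8 + 22.5 + 41.9 + 38.1 + 11.6) / 11 = 316.3000 / 11 = 28.7545
LCL = X̄̄ − A₂·R̄ = 506.7273 − 0.729 × 28.7545 = 485.7652

485.765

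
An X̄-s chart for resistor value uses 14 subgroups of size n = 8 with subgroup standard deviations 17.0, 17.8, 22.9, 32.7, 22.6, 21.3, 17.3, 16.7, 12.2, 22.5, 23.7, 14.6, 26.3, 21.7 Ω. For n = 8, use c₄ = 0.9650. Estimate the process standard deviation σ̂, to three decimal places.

21.414

s̄ = (17.0 + 17.8 + 22.9 + 32.7 + 22.6 + 21.3 + 17.3 + 16.7 + 12.2 + 22.5 + 23.7 + 14.6 + 26.3 + 21.7) / 14 = 20.6643
σ̂ = s̄ / c₄ = 20.6643 / 0.9650 = 21.4138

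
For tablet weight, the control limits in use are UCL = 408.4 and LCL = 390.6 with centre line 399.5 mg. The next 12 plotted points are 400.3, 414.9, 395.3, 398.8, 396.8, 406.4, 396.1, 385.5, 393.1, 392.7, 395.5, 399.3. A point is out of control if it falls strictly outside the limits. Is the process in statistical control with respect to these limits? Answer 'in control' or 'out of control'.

out of control

Compare each point to [390.6, 408.4]: sample 2 = 414.9 > UCL; sample 8 = 385.5 < LCL.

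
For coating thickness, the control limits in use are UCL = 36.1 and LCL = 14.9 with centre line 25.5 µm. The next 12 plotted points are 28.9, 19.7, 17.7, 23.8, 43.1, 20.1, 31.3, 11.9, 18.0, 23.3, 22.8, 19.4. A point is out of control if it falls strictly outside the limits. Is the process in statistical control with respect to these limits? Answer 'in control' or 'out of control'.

out of control

Compare each point to [14.9, 36.1]: sample 5 = 43.1 > UCL; sample 8 = 11.9 < LCL.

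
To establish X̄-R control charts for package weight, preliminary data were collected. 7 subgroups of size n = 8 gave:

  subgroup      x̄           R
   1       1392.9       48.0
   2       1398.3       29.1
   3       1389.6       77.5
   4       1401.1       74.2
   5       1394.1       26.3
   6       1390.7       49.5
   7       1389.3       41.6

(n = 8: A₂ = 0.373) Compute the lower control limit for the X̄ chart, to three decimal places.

1375.267

X̄̄ = (1392.9 + 1398.3 + 1389.6 + 1401.1 + 1394.1 + 1390.7 + 1389.3) / 7 = 9756.0000 / 7 = 1393.7143
R̄ = (48.0 + 29.1 + 77.5 + 74.2 + 26.3 + 49.5 + 41.6) / 7 = 346.2000 / 7 = 49.4571
LCL = X̄̄ − A₂·R̄ = 1393.7143 − 0.373 × 49.4571 = 1375.2668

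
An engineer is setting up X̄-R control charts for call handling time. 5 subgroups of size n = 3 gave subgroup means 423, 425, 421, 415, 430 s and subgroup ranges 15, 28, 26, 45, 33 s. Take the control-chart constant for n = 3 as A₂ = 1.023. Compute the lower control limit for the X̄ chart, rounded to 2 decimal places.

392.72

X̄̄ = (423 + 425 + 421 + 415 + 430) / 5 = 2114.0000 / 5 = 422.8000
R̄ = (15 + 28 + 26 + 45 + 33) / 5 = 147.0000 / 5 = 29.4000
LCL = X̄̄ − A₂·R̄ = 422.8000 − 1.023 × 29.4000 = 392.7238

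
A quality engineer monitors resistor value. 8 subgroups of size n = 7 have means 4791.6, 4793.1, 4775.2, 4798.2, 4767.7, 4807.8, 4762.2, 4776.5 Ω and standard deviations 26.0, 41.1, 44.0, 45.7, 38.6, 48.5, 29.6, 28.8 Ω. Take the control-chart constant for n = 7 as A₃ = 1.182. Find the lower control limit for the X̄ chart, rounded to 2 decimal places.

X̄̄ = (4791.6 + 4793.1 + 4775.2 + 4798.2 + 4767.7 + 4807.8 + 4762.2 + 4776.5) / 8 = 4784.0375
s̄ = (26.0 + 41.1 + 44.0 + 45.7 + 38.6 + 48.5 + 29.6 + 28.8) / 8 = 37.7875
LCL = X̄̄ − A₃·s̄ = 4784.0375 − 1.182 × 37.7875 = 4739.3727

4739.37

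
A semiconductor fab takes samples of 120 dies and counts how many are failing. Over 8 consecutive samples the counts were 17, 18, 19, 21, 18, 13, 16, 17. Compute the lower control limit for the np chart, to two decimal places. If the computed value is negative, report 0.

p̄ = Σdᵢ / (k·n) = 139 / (8 × 120) = 0.14479
LCL = np̄ − 3·√(np̄(1−p̄)) = 17.3750 − 3 × 3.8548 = 5.8107

5.81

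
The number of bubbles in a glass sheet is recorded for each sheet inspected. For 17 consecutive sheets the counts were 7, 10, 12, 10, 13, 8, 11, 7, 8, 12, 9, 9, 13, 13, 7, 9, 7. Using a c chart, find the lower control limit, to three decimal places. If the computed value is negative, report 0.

c̄ = (7 + 10 + 12 + 10 + 13 + 8 + 11 + 7 + 8 + 12 + 9 + 9 + 13 + 13 + 7 + 9 + 7) / 17 = 165 / 17 = 9.7059
LCL = c̄ − 3√c̄ = 9.7059 − 3 × 3.1154 = 0.3596

0.360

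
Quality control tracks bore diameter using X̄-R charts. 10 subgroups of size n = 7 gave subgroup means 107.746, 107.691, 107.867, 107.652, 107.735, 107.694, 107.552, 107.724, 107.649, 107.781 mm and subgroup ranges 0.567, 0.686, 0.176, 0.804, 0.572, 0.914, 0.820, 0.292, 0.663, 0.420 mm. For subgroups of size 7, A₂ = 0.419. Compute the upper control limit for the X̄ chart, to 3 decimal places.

X̄̄ = (107.746 + 107.691 + 107.867 + 107.652 + 107.735 + 107.694 + 107.552 + 107.724 + 107.649 + 107.781) / 10 = 1077.0910 / 10 = 107.7091
R̄ = (0.567 + 0.686 + 0.176 + 0.804 + 0.572 + 0.914 + 0.820 + 0.292 + 0.663 + 0.420) / 10 = 5.9140 / 10 = 0.5914
UCL = X̄̄ + A₂·R̄ = 107.7091 + 0.419 × 0.5914 = 107.9569

107.957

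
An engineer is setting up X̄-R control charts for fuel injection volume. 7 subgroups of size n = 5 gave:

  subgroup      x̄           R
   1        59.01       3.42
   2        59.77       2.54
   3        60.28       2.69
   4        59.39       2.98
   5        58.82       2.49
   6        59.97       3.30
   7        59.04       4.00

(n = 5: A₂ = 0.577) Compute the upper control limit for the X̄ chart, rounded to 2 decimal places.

X̄̄ = (59.01 + 59.77 + 60.28 + 59.39 + 58.82 + 59.97 + 59.04) / 7 = 416.2800 / 7 = 59.4686
R̄ = (3.42 + 2.54 + 2.69 + 2.98 + 2.49 + 3.30 + 4.00) / 7 = 21.4200 / 7 = 3.0600
UCL = X̄̄ + A₂·R̄ = 59.4686 + 0.577 × 3.0600 = 61.2342

61.23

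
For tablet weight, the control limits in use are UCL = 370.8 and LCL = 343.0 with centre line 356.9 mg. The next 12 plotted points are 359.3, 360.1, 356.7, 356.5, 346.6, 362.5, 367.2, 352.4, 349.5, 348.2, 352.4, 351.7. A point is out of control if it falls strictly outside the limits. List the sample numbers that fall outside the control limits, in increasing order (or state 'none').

All 12 points lie within [343.0, 370.8].

none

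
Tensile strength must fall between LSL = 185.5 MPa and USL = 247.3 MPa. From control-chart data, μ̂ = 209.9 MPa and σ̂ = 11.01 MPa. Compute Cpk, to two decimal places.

Cpu = (USL − μ̂) / (3σ̂) = (247.3 − 209.9) / (3 × 11.01) = 1.1323; Cpl = (μ̂ − LSL) / (3σ̂) = (209.9 − 185.5) / (3 × 11.01) = 0.7387; Cpk = min(Cpu, Cpl) = 0.7387

0.74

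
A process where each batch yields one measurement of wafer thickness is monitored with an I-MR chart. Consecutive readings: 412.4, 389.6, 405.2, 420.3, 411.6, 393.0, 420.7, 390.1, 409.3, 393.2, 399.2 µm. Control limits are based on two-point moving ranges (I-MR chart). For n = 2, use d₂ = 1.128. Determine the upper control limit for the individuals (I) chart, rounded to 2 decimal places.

X̄ = (412.4 + 389.6 + 405.2 + 420.3 + 411.6 + 393.0 + 420.7 + 390.1 + 409.3 + 393.2 + 399.2) / 11 = 404.0545
Moving ranges: 22.8, 15.6, 15.1, 8.7, 18.6, 27.7, 30.6, 19.2, 16.1, 6.0; M̄R̄ = 180.4000 / 10 = 18.0400
UCL = X̄ + 3·M̄R̄/d₂ = 404.0545 + 3 × 18.0400 / 1.128 = 452.0333

452.03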